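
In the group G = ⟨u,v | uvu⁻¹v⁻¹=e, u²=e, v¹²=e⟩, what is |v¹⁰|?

Compute successive powers until reaching e:
  (v¹⁰)¹ = v¹⁰, (v¹⁰)² = v⁸, (v¹⁰)³ = v⁶, (v¹⁰)⁴ = v⁴, (v¹⁰)⁵ = v², (v¹⁰)⁶ = e.
The smallest positive k with (v¹⁰)ᵏ = e is 6.

Answer: 6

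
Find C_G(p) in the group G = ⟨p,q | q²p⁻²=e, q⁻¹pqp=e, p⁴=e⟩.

⟨p⟩ ⊆ C_G(p) since powers of p commute with p; so |C_G(p)| ≥ |⟨p⟩| = 4.
By orbit–stabilizer, |C_G(p)| = |G| / |conj. class of p| = 8 / 2 = 4.
The 4 elements commuting with p are {e, p, p², p³}.

Answer: {e, p, p², p³}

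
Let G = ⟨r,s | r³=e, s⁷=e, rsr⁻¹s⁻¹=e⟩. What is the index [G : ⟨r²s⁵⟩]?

First find ord(r²s⁵) by computing successive powers:
  (r²s⁵)¹ = r²s⁵, (r²s⁵)² = rs³, (r²s⁵)³ = s, (r²s⁵)⁴ = r²s⁶, (r²s⁵)⁵ = rs⁴, (r²s⁵)⁶ = s², (r²s⁵)⁷ = r², (r²s⁵)⁸ = rs⁵, (r²s⁵)⁹ = s³, (r²s⁵)¹⁰ = r²s, (r²s⁵)¹¹ = rs⁶, (r²s⁵)¹² = s⁴, (r²s⁵)¹³ = r²s², (r²s⁵)¹⁴ = r, (r²s⁵)¹⁵ = s⁵, (r²s⁵)¹⁶ = r²s³, (r²s⁵)¹⁷ = rs, (r²s⁵)¹⁸ = s⁶, (r²s⁵)¹⁹ = r²s⁴, (r²s⁵)²⁰ = rs², (r²s⁵)²¹ = e.
So |⟨r²s⁵⟩| = ord(r²s⁵) = 21. With |G| = 21, by Lagrange [G : ⟨r²s⁵⟩] = 21/21 = 1.

Answer: 1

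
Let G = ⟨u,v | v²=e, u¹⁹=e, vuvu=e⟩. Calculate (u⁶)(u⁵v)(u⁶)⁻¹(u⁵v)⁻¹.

[(u⁶), (u⁵v)] = (u⁶)·(u⁵v)·(u⁶)⁻¹·(u⁵v)⁻¹.
  (u⁶) · (u⁵v) = u¹¹v
  (u¹¹v) · (u¹³) = u¹⁷v
  (u¹⁷v) · (u⁵v) = u¹²

Answer: u¹²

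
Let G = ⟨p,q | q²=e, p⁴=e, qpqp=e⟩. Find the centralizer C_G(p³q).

⟨p³q⟩ ⊆ C_G(p³q) since powers of p³q commute with p³q; so |C_G(p³q)| ≥ |⟨p³q⟩| = 2.
By orbit–stabilizer, |C_G(p³q)| = |G| / |conj. class of p³q| = 8 / 2 = 4.
The 4 elements commuting with p³q are {e, p², p³q, pq}.

Answer: {e, p², p³q, pq}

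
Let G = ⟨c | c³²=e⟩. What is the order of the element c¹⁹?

Compute successive powers until reaching e:
  (c¹⁹)¹ = c¹⁹, (c¹⁹)² = c⁶, (c¹⁹)³ = c²⁵, (c¹⁹)⁴ = c¹², (c¹⁹)⁵ = c³¹, (c¹⁹)⁶ = c¹⁸, (c¹⁹)⁷ = c⁵, (c¹⁹)⁸ = c²⁴, (c¹⁹)⁹ = c¹¹, (c¹⁹)¹⁰ = c³⁰, (c¹⁹)¹¹ = c¹⁷, (c¹⁹)¹² = c⁴, (c¹⁹)¹³ = c²³, (c¹⁹)¹⁴ = c¹⁰, (c¹⁹)¹⁵ = c²⁹, (c¹⁹)¹⁶ = c¹⁶, (c¹⁹)¹⁷ = c³, (c¹⁹)¹⁸ = c²², (c¹⁹)¹⁹ = c⁹, (c¹⁹)²⁰ = c²⁸, (c¹⁹)²¹ = c¹⁵, (c¹⁹)²² = c², (c¹⁹)²³ = c²¹, (c¹⁹)²⁴ = c⁸, (c¹⁹)²⁵ = c²⁷, (c¹⁹)²⁶ = c¹⁴, (c¹⁹)²⁷ = c, (c¹⁹)²⁸ = c²⁰, (c¹⁹)²⁹ = c⁷, (c¹⁹)³⁰ = c²⁶, (c¹⁹)³¹ = c¹³, (c¹⁹)³² = e.
The smallest positive k with (c¹⁹)ᵏ = e is 32.

Answer: 32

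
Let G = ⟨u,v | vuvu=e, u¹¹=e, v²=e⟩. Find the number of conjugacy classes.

The conjugacy classes (representative and size) are:
  [e] (size 1), [u¹⁰] (size 2), [u²] (size 2), [u³] (size 2), [u⁷] (size 2), [u⁶] (size 2), [u²v] (size 11).
Class equation: 1 + 2 + 2 + 2 + 2 + 2 + 11 = 22 = |G|. So G has 7 conjugacy classes.

Answer: 7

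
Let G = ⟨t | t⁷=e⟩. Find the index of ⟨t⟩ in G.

First find ord(t) by computing successive powers:
  t¹ = t, t² = t², t³ = t³, t⁴ = t⁴, t⁵ = t⁵, t⁶ = t⁶, t⁷ = e.
So |⟨t⟩| = ord(t) = 7. With |G| = 7, by Lagrange [G : ⟨t⟩] = 7/7 = 1.

Answer: 1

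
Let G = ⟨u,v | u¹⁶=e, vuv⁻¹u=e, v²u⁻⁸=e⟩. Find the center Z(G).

An element z ∈ Z(G) iff z commutes with every generator.
For example u⁸ is central: (u⁸)·u = u⁹ = u·(u⁸); (u⁸)·v = v⁻¹ = v·(u⁸).
Whereas u ∉ Z(G) since u·v = uv ≠ u⁷v⁻¹ = v·u.
Checking each of the 32 elements this way gives Z(G) = {e, u⁸}, of order 2.

Answer: {e, u⁸}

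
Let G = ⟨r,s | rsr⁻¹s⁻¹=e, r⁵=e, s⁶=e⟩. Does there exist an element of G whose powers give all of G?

|G| = 30. The element rs has order 30 (its powers give 30 distinct elements), so ⟨rs⟩ = G and G is cyclic.

Answer: Yes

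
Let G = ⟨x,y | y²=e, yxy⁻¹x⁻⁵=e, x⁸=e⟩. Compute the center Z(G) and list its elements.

An element z ∈ Z(G) iff z commutes with every generator.
For example x² is central: (x²)·x = x³ = x·(x²); (x²)·y = x²y = y·(x²).
Whereas x ∉ Z(G) since x·y = xy ≠ x⁵y = y·x.
Checking each of the 16 elements this way gives Z(G) = {e, x², x⁴, x⁶}, of order 4.

Answer: {e, x², x⁴, x⁶}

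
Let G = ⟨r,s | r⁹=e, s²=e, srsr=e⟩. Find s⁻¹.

The order of s is 2 (smallest k with sᵏ = e), so s⁻¹ = s¹ = s.
Check: s · s → s · s = e, giving e as required.

Answer: s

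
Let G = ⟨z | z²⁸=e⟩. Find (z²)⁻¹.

The order of (z²) is 14 (smallest k with (z²)ᵏ = e), so (z²)⁻¹ = (z²)¹³ = z²⁶.
Check: (z²) · (z²⁶) → (z²) · z²⁶ = e, giving e as required.

Answer: z²⁶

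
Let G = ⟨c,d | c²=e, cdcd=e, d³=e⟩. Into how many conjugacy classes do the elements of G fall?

The conjugacy classes (representative and size) are:
  [e] (size 1), [cd²] (size 3), [d²] (size 2).
Class equation: 1 + 3 + 2 = 6 = |G|. So G has 3 conjugacy classes.

Answer: 3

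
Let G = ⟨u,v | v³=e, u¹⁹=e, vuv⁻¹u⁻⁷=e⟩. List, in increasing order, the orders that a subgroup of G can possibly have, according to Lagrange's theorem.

|G| = 57 = 3 · 19. By Lagrange's theorem the order of any subgroup divides 57; the divisors of 57 are 1, 3, 19, 57.

Answer: 1, 3, 19, 57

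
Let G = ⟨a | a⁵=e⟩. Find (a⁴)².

Compute successive powers of (a⁴), reducing at each step:
  (a⁴)²: (a⁴) · a⁴ = a³

Answer: a³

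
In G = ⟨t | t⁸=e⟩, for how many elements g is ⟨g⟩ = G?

G is cyclic of order 8. An element generates G iff its order is 8, and a cyclic group of order 8 has exactly φ(8) = 4 such elements.

Answer: 4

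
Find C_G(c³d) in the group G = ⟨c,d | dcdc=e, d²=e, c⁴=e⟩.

⟨c³d⟩ ⊆ C_G(c³d) since powers of c³d commute with c³d; so |C_G(c³d)| ≥ |⟨c³d⟩| = 2.
By orbit–stabilizer, |C_G(c³d)| = |G| / |conj. class of c³d| = 8 / 2 = 4.
The 4 elements commuting with c³d are {e, c², c³d, cd}.

Answer: {e, c², c³d, cd}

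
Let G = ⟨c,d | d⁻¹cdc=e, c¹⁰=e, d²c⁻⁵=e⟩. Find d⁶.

Compute successive powers of d, reducing at each step:
  d²: d · d = c⁵
  d³: (c⁵) · d = d⁻¹
  d⁴: (d⁻¹) · d = e
  d⁵: e · d = d
  d⁶: d · d = c⁵

Answer: c⁵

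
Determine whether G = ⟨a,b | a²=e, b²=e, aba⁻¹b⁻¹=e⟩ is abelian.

Each pair of generators commutes: a·b = ab = b·a. Since the generators pairwise commute, every element of G commutes with every other, so G is abelian.

Answer: Yes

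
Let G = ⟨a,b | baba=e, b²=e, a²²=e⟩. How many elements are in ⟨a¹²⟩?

|⟨a¹²⟩| equals the order of a¹². Compute successive powers until reaching e:
  (a¹²)¹ = a¹², (a¹²)² = a², (a¹²)³ = a¹⁴, (a¹²)⁴ = a⁴, (a¹²)⁵ = a¹⁶, (a¹²)⁶ = a⁶, (a¹²)⁷ = a¹⁸, (a¹²)⁸ = a⁸, (a¹²)⁹ = a²⁰, (a¹²)¹⁰ = a¹⁰, (a¹²)¹¹ = e.
The smallest positive k with (a¹²)ᵏ = e is 11, so |⟨a¹²⟩| = 11.

Answer: 11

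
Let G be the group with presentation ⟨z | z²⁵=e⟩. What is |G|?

G is generated by a single element, so G is cyclic. The relator gives z²⁵ = e and no smaller power is forced to be e, so the 25 powers {e, z, z², z³, z⁴, z⁵, z⁶, z⁷, z⁸, z⁹, z²², z²³, z²¹, z²⁰, z²⁴, z¹², z¹³, z¹¹, z¹⁰, z¹⁴, z¹⁵, z¹⁶, z¹⁷, z¹⁸, z¹⁹} are distinct. Hence |G| = 25.

Answer: 25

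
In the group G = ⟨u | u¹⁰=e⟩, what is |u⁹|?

Compute successive powers until reaching e:
  (u⁹)¹ = u⁹, (u⁹)² = u⁸, (u⁹)³ = u⁷, (u⁹)⁴ = u⁶, (u⁹)⁵ = u⁵, (u⁹)⁶ = u⁴, (u⁹)⁷ = u³, (u⁹)⁸ = u², (u⁹)⁹ = u, (u⁹)¹⁰ = e.
The smallest positive k with (u⁹)ᵏ = e is 10.

Answer: 10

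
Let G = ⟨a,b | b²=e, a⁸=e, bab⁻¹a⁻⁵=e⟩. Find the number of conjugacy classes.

The conjugacy classes (representative and size) are:
  [e] (size 1), [a⁵] (size 2), [a²] (size 1), [a⁷] (size 2), [a⁴] (size 1), [a⁶] (size 1), [b] (size 2), [a⁵b] (size 2), [a²b] (size 2), [a³b] (size 2).
Class equation: 1 + 2 + 1 + 2 + 1 + 1 + 2 + 2 + 2 + 2 = 16 = |G|. So G has 10 conjugacy classes.

Answer: 10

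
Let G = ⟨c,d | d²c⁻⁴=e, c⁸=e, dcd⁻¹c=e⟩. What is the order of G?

Enumerate words in the generators, reducing via the relations: the distinct elements are
  {c, d, e, cd, c², c³, c⁴, c⁵, c⁶, c⁷, c²d, c³d, d⁻¹, cd⁻¹, c²d⁻¹, c³d⁻¹}.
No further products give new elements, so |G| = 16.

Answer: 16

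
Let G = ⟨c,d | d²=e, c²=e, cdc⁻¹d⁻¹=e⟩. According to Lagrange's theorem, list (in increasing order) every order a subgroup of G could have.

|G| = 4 = 2². By Lagrange's theorem the order of any subgroup divides 4; the divisors of 4 are 1, 2, 4.

Answer: 1, 2, 4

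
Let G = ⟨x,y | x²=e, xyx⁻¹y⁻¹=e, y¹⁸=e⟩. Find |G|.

Enumerate words in the generators, reducing via the relations: the distinct elements are
  {e, x, y, xy, y², y³, y⁴, y⁵, y⁶, y⁷, y⁸, y⁹, xy², xy³, xy⁴, xy⁵, xy⁶, xy⁷, xy⁸, xy⁹, y¹², y¹³, y¹¹, y¹⁰, y¹⁴, y¹⁵, y¹⁶, y¹⁷, xy¹², xy¹³, xy¹¹, xy¹⁰, xy¹⁴, xy¹⁵, xy¹⁶, xy¹⁷}.
No further products give new elements, so |G| = 36.

Answer: 36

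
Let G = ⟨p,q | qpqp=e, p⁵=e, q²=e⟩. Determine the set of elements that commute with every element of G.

An element z ∈ Z(G) iff z commutes with every generator.
For example e is central: e·p = p = p·e; e·q = q = q·e.
Whereas p ∉ Z(G) since p·q = pq ≠ p⁴q = q·p.
Checking each of the 10 elements this way gives Z(G) = {e}, of order 1.

Answer: {e}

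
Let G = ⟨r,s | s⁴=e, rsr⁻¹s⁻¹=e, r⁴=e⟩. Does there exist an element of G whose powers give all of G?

|G| = 16, but the maximum element order in G is 4 < 16. No single element generates all of G, so G is not cyclic.

Answer: No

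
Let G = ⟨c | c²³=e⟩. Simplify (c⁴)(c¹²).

Compute (c⁴) · (c¹²) by multiplying left to right and reducing via the relations at each step:
  (c⁴) · c¹² = c¹⁶

Answer: c¹⁶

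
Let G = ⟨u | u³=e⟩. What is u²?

Compute successive powers of u, reducing at each step:
  u²: u · u = u²

Answer: u²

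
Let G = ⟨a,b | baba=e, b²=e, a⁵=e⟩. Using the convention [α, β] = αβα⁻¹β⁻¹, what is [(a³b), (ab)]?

[(a³b), (ab)] = (a³b)·(ab)·(a³b)⁻¹·(ab)⁻¹.
  (a³b) · (ab) = a²
  (a²) · (a³b) = b
  b · (ab) = a⁴

Answer: a⁴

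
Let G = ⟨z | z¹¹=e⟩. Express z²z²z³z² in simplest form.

Multiply left to right, reducing at each step:
  (z²) · z² = z⁴
  (z⁴) · z³ = z⁷
  (z⁷) · z² = z⁹

Answer: z⁹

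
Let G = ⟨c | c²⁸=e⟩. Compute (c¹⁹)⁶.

Compute successive powers of (c¹⁹), reducing at each step:
  (c¹⁹)²: (c¹⁹) · c¹⁹ = c¹⁰
  (c¹⁹)³: (c¹⁰) · c¹⁹ = c
  (c¹⁹)⁴: c · c¹⁹ = c²⁰
  (c¹⁹)⁵: (c²⁰) · c¹⁹ = c¹¹
  (c¹⁹)⁶: (c¹¹) · c¹⁹ = c²

Answer: c²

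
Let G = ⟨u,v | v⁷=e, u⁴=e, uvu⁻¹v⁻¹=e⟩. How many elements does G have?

Enumerate words in the generators, reducing via the relations: the distinct elements are
  {e, u, v, uv, u², u³, v², v³, v⁴, v⁵, v⁶, uv², uv³, uv⁴, uv⁵, uv⁶, u²v, u³v, u²v², u²v³, u²v⁴, u²v⁵, u²v⁶, u³v², u³v³, u³v⁴, u³v⁵, u³v⁶}.
No further products give new elements, so |G| = 28.

Answer: 28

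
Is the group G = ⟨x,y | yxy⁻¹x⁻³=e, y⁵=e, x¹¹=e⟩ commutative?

x·y = xy but y·x = x³y, so x·y ≠ y·x and G is not abelian.

Answer: No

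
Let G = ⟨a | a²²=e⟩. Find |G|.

G is generated by a single element, so G is cyclic. The relator gives a²² = e and no smaller power is forced to be e, so the 22 powers {a, e, a², a³, a⁴, a⁵, a⁶, a⁷, a⁸, a⁹, a²¹, a²⁰, a¹², a¹³, a¹¹, a¹⁰, a¹⁴, a¹⁵, a¹⁶, a¹⁷, a¹⁸, a¹⁹} are distinct. Hence |G| = 22.

Answer: 22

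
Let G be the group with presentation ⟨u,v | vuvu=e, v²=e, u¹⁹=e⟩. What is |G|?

Enumerate words in the generators, reducing via the relations: the distinct elements are
  {e, u, v, uv, u², u³, u⁴, u⁵, u⁶, u⁷, u⁸, u⁹, u²v, u³v, u¹², u¹³, u¹¹, u¹⁰, u¹⁴, u¹⁵, u¹⁶, u¹⁷, u¹⁸, u⁴v, u⁵v, u⁶v, u⁷v, u⁸v, u⁹v, u¹²v, u¹³v, u¹¹v, u¹⁰v, u¹⁴v, u¹⁵v, u¹⁶v, u¹⁷v, u¹⁸v}.
No further products give new elements, so |G| = 38.

Answer: 38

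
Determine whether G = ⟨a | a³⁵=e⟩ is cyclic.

|G| = 35. The element a has order 35 (its powers give 35 distinct elements), so ⟨a⟩ = G and G is cyclic.

Answer: Yes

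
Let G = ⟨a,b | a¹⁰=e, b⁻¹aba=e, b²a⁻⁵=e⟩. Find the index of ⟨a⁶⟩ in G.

First find ord(a⁶) by computing successive powers:
  (a⁶)¹ = a⁶, (a⁶)² = a², (a⁶)³ = a⁸, (a⁶)⁴ = a⁴, (a⁶)⁵ = e.
So |⟨a⁶⟩| = ord(a⁶) = 5. With |G| = 20, by Lagrange [G : ⟨a⁶⟩] = 20/5 = 4.

Answer: 4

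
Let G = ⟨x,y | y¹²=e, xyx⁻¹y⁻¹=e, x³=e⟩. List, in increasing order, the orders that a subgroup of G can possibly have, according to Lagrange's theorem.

|G| = 36 = 2² · 3². By Lagrange's theorem the order of any subgroup divides 36; the divisors of 36 are 1, 2, 3, 4, 6, 9, 12, 18, 36.

Answer: 1, 2, 3, 4, 6, 9, 12, 18, 36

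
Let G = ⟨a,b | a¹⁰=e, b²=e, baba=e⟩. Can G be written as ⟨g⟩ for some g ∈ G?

Every cyclic group is abelian. But a·b = ab while b·a = a⁹b, so a·b ≠ b·a and G is not abelian. Hence G is not cyclic.

Answer: No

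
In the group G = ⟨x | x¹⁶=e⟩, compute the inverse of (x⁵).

The order of (x⁵) is 16 (smallest k with (x⁵)ᵏ = e), so (x⁵)⁻¹ = (x⁵)¹⁵ = x¹¹.
Check: (x⁵) · (x¹¹) → (x⁵) · x¹¹ = e, giving e as required.

Answer: x¹¹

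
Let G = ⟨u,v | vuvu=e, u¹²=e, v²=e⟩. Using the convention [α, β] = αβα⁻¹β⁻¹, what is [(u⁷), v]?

[(u⁷), v] = (u⁷)·v·(u⁷)⁻¹·v⁻¹.
  (u⁷) · v = u⁷v
  (u⁷v) · (u⁵) = u²v
  (u²v) · v = u²

Answer: u²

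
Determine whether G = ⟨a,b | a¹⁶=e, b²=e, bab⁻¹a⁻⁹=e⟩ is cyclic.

Every cyclic group is abelian. But a·b = ab while b·a = a⁹b, so a·b ≠ b·a and G is not abelian. Hence G is not cyclic.

Answer: No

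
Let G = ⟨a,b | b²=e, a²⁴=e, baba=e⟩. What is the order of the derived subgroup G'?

G' = [G, G] is generated by all commutators. The generator-pair commutators are: [a, b] = a².
The subgroup they normally generate is {e, a², a⁴, a⁶, a⁸, a¹⁰, a¹², a¹⁴, a¹⁶, a¹⁸, a²⁰, a²²}, of order 12.
Check: |G/G'| = 48/12 = 4 is the order of the abelianisation.

Answer: 12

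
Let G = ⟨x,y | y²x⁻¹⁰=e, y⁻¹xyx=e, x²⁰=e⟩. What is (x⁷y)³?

Compute successive powers of (x⁷y), reducing at each step:
  (x⁷y)²: (x⁷y) · x⁷ = y;   y · y = x¹⁰
  (x⁷y)³: (x¹⁰) · x⁷ = x¹⁷;   (x¹⁷) · y = x⁷y⁻¹

Answer: x⁷y⁻¹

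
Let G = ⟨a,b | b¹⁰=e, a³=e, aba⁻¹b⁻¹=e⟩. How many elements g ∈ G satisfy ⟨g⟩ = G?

G is cyclic of order 30. An element generates G iff its order is 30, and a cyclic group of order 30 has exactly φ(30) = 8 such elements.

Answer: 8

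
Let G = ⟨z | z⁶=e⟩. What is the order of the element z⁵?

Compute successive powers until reaching e:
  (z⁵)¹ = z⁵, (z⁵)² = z⁴, (z⁵)³ = z³, (z⁵)⁴ = z², (z⁵)⁵ = z, (z⁵)⁶ = e.
The smallest positive k with (z⁵)ᵏ = e is 6.

Answer: 6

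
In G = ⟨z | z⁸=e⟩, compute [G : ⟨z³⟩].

First find ord(z³) by computing successive powers:
  (z³)¹ = z³, (z³)² = z⁶, (z³)³ = z, (z³)⁴ = z⁴, (z³)⁵ = z⁷, (z³)⁶ = z², (z³)⁷ = z⁵, (z³)⁸ = e.
So |⟨z³⟩| = ord(z³) = 8. With |G| = 8, by Lagrange [G : ⟨z³⟩] = 8/8 = 1.

Answer: 1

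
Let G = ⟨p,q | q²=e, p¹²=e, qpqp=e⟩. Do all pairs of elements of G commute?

p·q = pq but q·p = p¹¹q, so p·q ≠ q·p and G is not abelian.

Answer: No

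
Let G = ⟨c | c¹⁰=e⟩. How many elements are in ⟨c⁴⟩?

|⟨c⁴⟩| equals the order of c⁴. Compute successive powers until reaching e:
  (c⁴)¹ = c⁴, (c⁴)² = c⁸, (c⁴)³ = c², (c⁴)⁴ = c⁶, (c⁴)⁵ = e.
The smallest positive k with (c⁴)ᵏ = e is 5, so |⟨c⁴⟩| = 5.

Answer: 5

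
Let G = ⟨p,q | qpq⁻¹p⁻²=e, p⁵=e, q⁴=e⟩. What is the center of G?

An element z ∈ Z(G) iff z commutes with every generator.
For example e is central: e·p = p = p·e; e·q = q = q·e.
Whereas p ∉ Z(G) since p·q = pq ≠ p²q = q·p.
Checking each of the 20 elements this way gives Z(G) = {e}, of order 1.

Answer: {e}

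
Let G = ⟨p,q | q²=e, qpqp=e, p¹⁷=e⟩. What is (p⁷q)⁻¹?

The order of (p⁷q) is 2 (smallest k with (p⁷q)ᵏ = e), so (p⁷q)⁻¹ = (p⁷q)¹ = p⁷q.
Check: (p⁷q) · (p⁷q) → (p⁷q) · p⁷ = q;   q · q = e, giving e as required.

Answer: p⁷q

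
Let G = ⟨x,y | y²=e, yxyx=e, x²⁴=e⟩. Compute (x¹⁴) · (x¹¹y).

Compute (x¹⁴) · (x¹¹y) by multiplying left to right and reducing via the relations at each step:
  (x¹⁴) · x¹¹ = x
  x · y = xy

Answer: xy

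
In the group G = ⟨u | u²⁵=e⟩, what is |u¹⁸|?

Compute successive powers until reaching e:
  (u¹⁸)¹ = u¹⁸, (u¹⁸)² = u¹¹, (u¹⁸)³ = u⁴, (u¹⁸)⁴ = u²², (u¹⁸)⁵ = u¹⁵, (u¹⁸)⁶ = u⁸, (u¹⁸)⁷ = u, (u¹⁸)⁸ = u¹⁹, (u¹⁸)⁹ = u¹², (u¹⁸)¹⁰ = u⁵, (u¹⁸)¹¹ = u²³, (u¹⁸)¹² = u¹⁶, (u¹⁸)¹³ = u⁹, (u¹⁸)¹⁴ = u², (u¹⁸)¹⁵ = u²⁰, (u¹⁸)¹⁶ = u¹³, (u¹⁸)¹⁷ = u⁶, (u¹⁸)¹⁸ = u²⁴, (u¹⁸)¹⁹ = u¹⁷, (u¹⁸)²⁰ = u¹⁰, (u¹⁸)²¹ = u³, (u¹⁸)²² = u²¹, (u¹⁸)²³ = u¹⁴, (u¹⁸)²⁴ = u⁷, (u¹⁸)²⁵ = e.
The smallest positive k with (u¹⁸)ᵏ = e is 25.

Answer: 25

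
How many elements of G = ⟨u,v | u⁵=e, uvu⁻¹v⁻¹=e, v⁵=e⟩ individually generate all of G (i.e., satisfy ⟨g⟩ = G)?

⟨g⟩ = G would require ord(g) = |G| = 25, but the maximum element order in G is 5 < 25. So G is not cyclic and no single element generates it: the count is 0.

Answer: 0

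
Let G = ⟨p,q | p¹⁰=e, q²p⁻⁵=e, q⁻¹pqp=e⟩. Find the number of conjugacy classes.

The conjugacy classes (representative and size) are:
  [e] (size 1), [p] (size 2), [p⁸] (size 2), [p⁷] (size 2), [p⁴] (size 2), [p⁵] (size 1), [p⁴q] (size 5), [p²q⁻¹] (size 5).
Class equation: 1 + 2 + 2 + 2 + 2 + 1 + 5 + 5 = 20 = |G|. So G has 8 conjugacy classes.

Answer: 8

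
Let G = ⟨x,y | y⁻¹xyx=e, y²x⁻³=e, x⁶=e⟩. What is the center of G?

An element z ∈ Z(G) iff z commutes with every generator.
For example x³ is central: (x³)·x = x⁴ = x·(x³); (x³)·y = y⁻¹ = y·(x³).
Whereas x ∉ Z(G) since x·y = xy ≠ x²y⁻¹ = y·x.
Checking each of the 12 elements this way gives Z(G) = {e, x³}, of order 2.

Answer: {e, x³}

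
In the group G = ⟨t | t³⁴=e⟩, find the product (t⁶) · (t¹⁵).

Compute (t⁶) · (t¹⁵) by multiplying left to right and reducing via the relations at each step:
  (t⁶) · t¹⁵ = t²¹

Answer: t²¹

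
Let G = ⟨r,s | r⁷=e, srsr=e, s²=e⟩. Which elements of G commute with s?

⟨s⟩ ⊆ C_G(s) since powers of s commute with s; so |C_G(s)| ≥ |⟨s⟩| = 2.
By orbit–stabilizer, |C_G(s)| = |G| / |conj. class of s| = 14 / 7 = 2.
The 2 elements commuting with s are {e, s}.

Answer: {e, s}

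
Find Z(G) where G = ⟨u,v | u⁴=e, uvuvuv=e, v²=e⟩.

An element z ∈ Z(G) iff z commutes with every generator.
For example e is central: e·u = u = u·e; e·v = v = v·e.
Whereas u ∉ Z(G) since u·v = uv ≠ vu = v·u.
Checking each of the 24 elements this way gives Z(G) = {e}, of order 1.

Answer: {e}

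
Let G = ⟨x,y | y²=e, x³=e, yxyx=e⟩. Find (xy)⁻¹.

The order of (xy) is 2 (smallest k with (xy)ᵏ = e), so (xy)⁻¹ = (xy)¹ = xy.
Check: (xy) · (xy) → (xy) · x = y;   y · y = e, giving e as required.

Answer: xy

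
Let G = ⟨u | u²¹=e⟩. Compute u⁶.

Compute successive powers of u, reducing at each step:
  u²: u · u = u²
  u³: (u²) · u = u³
  u⁴: (u³) · u = u⁴
  u⁵: (u⁴) · u = u⁵
  u⁶: (u⁵) · u = u⁶

Answer: u⁶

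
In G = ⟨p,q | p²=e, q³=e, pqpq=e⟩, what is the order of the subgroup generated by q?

|⟨q⟩| equals the order of q. Compute successive powers until reaching e:
  q¹ = q, q² = q², q³ = e.
The smallest positive k with qᵏ = e is 3, so |⟨q⟩| = 3.

Answer: 3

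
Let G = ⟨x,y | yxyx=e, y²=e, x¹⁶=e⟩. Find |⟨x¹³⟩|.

|⟨x¹³⟩| equals the order of x¹³. Compute successive powers until reaching e:
  (x¹³)¹ = x¹³, (x¹³)² = x¹⁰, (x¹³)³ = x⁷, (x¹³)⁴ = x⁴, (x¹³)⁵ = x, (x¹³)⁶ = x¹⁴, (x¹³)⁷ = x¹¹, (x¹³)⁸ = x⁸, (x¹³)⁹ = x⁵, (x¹³)¹⁰ = x², (x¹³)¹¹ = x¹⁵, (x¹³)¹² = x¹², (x¹³)¹³ = x⁹, (x¹³)¹⁴ = x⁶, (x¹³)¹⁵ = x³, (x¹³)¹⁶ = e.
The smallest positive k with (x¹³)ᵏ = e is 16, so |⟨x¹³⟩| = 16.

Answer: 16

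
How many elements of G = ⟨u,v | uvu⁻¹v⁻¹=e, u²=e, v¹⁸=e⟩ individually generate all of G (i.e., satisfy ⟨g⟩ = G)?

⟨g⟩ = G would require ord(g) = |G| = 36, but the maximum element order in G is 18 < 36. So G is not cyclic and no single element generates it: the count is 0.

Answer: 0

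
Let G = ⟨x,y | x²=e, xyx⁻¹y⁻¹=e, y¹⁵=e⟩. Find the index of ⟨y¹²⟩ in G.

First find ord(y¹²) by computing successive powers:
  (y¹²)¹ = y¹², (y¹²)² = y⁹, (y¹²)³ = y⁶, (y¹²)⁴ = y³, (y¹²)⁵ = e.
So |⟨y¹²⟩| = ord(y¹²) = 5. With |G| = 30, by Lagrange [G : ⟨y¹²⟩] = 30/5 = 6.

Answer: 6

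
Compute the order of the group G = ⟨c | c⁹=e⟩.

G is generated by a single element, so G is cyclic. The relator gives c⁹ = e and no smaller power is forced to be e, so the 9 powers {c, e, c², c³, c⁴, c⁵, c⁶, c⁷, c⁸} are distinct. Hence |G| = 9.

Answer: 9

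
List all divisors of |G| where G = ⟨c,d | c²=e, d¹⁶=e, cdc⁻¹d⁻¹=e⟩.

|G| = 32 = 2⁵. By Lagrange's theorem the order of any subgroup divides 32; the divisors of 32 are 1, 2, 4, 8, 16, 32.

Answer: 1, 2, 4, 8, 16, 32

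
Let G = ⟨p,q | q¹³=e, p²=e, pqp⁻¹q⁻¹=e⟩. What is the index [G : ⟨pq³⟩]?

First find ord(pq³) by computing successive powers:
  (pq³)¹ = pq³, (pq³)² = q⁶, (pq³)³ = pq⁹, (pq³)⁴ = q¹², (pq³)⁵ = pq², (pq³)⁶ = q⁵, (pq³)⁷ = pq⁸, (pq³)⁸ = q¹¹, (pq³)⁹ = pq, (pq³)¹⁰ = q⁴, (pq³)¹¹ = pq⁷, (pq³)¹² = q¹⁰, (pq³)¹³ = p, (pq³)¹⁴ = q³, (pq³)¹⁵ = pq⁶, (pq³)¹⁶ = q⁹, (pq³)¹⁷ = pq¹², (pq³)¹⁸ = q², (pq³)¹⁹ = pq⁵, (pq³)²⁰ = q⁸, (pq³)²¹ = pq¹¹, (pq³)²² = q, (pq³)²³ = pq⁴, (pq³)²⁴ = q⁷, (pq³)²⁵ = pq¹⁰, (pq³)²⁶ = e.
So |⟨pq³⟩| = ord(pq³) = 26. With |G| = 26, by Lagrange [G : ⟨pq³⟩] = 26/26 = 1.

Answer: 1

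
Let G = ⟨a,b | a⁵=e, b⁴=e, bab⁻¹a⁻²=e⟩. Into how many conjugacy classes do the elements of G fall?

The conjugacy classes (representative and size) are:
  [e] (size 1), [a⁴] (size 4), [a²b] (size 5), [b²] (size 5), [a³b³] (size 5).
Class equation: 1 + 4 + 5 + 5 + 5 = 20 = |G|. So G has 5 conjugacy classes.

Answer: 5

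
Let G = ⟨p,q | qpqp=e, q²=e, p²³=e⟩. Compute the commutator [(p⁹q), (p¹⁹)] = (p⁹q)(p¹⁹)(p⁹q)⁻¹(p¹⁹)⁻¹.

[(p⁹q), (p¹⁹)] = (p⁹q)·(p¹⁹)·(p⁹q)⁻¹·(p¹⁹)⁻¹.
  (p⁹q) · (p¹⁹) = p¹³q
  (p¹³q) · (p⁹q) = p⁴
  (p⁴) · (p⁴) = p⁸

Answer: p⁸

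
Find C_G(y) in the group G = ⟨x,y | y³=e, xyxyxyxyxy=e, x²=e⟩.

⟨y⟩ ⊆ C_G(y) since powers of y commute with y; so |C_G(y)| ≥ |⟨y⟩| = 3.
By orbit–stabilizer, |C_G(y)| = |G| / |conj. class of y| = 60 / 20 = 3.
The 3 elements commuting with y are {e, y, y²}.

Answer: {e, y, y²}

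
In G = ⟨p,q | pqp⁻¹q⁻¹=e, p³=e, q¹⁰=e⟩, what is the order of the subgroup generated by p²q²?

|⟨p²q²⟩| equals the order of p²q². Compute successive powers until reaching e:
  (p²q²)¹ = p²q², (p²q²)² = pq⁴, (p²q²)³ = q⁶, (p²q²)⁴ = p²q⁸, (p²q²)⁵ = p, (p²q²)⁶ = q², (p²q²)⁷ = p²q⁴, (p²q²)⁸ = pq⁶, (p²q²)⁹ = q⁸, (p²q²)¹⁰ = p², (p²q²)¹¹ = pq², (p²q²)¹² = q⁴, (p²q²)¹³ = p²q⁶, (p²q²)¹⁴ = pq⁸, (p²q²)¹⁵ = e.
The smallest positive k with (p²q²)ᵏ = e is 15, so |⟨p²q²⟩| = 15.

Answer: 15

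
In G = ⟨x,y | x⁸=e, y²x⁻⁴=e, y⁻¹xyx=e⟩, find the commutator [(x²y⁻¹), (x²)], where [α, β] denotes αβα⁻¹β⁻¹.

[(x²y⁻¹), (x²)] = (x²y⁻¹)·(x²)·(x²y⁻¹)⁻¹·(x²)⁻¹.
  (x²y⁻¹) · (x²) = y⁻¹
  (y⁻¹) · (x²y) = x⁶
  (x⁶) · (x⁶) = x⁴

Answer: x⁴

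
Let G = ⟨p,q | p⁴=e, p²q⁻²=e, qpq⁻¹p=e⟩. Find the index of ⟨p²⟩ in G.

First find ord(p²) by computing successive powers:
  (p²)¹ = p², (p²)² = e.
So |⟨p²⟩| = ord(p²) = 2. With |G| = 8, by Lagrange [G : ⟨p²⟩] = 8/2 = 4.

Answer: 4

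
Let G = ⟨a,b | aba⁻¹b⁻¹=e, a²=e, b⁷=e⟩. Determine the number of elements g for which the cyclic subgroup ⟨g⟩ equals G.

G is cyclic of order 14. An element generates G iff its order is 14, and a cyclic group of order 14 has exactly φ(14) = 6 such elements.

Answer: 6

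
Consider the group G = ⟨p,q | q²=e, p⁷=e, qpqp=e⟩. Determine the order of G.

Enumerate words in the generators, reducing via the relations: the distinct elements are
  {e, p, q, pq, p², p³, p⁴, p⁵, p⁶, p²q, p³q, p⁴q, p⁵q, p⁶q}.
No further products give new elements, so |G| = 14.

Answer: 14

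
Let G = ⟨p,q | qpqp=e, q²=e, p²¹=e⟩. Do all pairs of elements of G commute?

p·q = pq but q·p = p²⁰q, so p·q ≠ q·p and G is not abelian.

Answer: No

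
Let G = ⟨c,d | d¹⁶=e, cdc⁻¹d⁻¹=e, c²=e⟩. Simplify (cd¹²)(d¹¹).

Compute (cd¹²) · (d¹¹) by multiplying left to right and reducing via the relations at each step:
  (cd¹²) · d¹¹ = cd⁷

Answer: cd⁷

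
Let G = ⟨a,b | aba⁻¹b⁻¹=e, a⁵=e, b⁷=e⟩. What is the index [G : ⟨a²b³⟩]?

First find ord(a²b³) by computing successive powers:
  (a²b³)¹ = a²b³, (a²b³)² = a⁴b⁶, (a²b³)³ = ab², (a²b³)⁴ = a³b⁵, (a²b³)⁵ = b, (a²b³)⁶ = a²b⁴, (a²b³)⁷ = a⁴, (a²b³)⁸ = ab³, (a²b³)⁹ = a³b⁶, (a²b³)¹⁰ = b², (a²b³)¹¹ = a²b⁵, (a²b³)¹² = a⁴b, (a²b³)¹³ = ab⁴, (a²b³)¹⁴ = a³, (a²b³)¹⁵ = b³, (a²b³)¹⁶ = a²b⁶, (a²b³)¹⁷ = a⁴b², (a²b³)¹⁸ = ab⁵, (a²b³)¹⁹ = a³b, (a²b³)²⁰ = b⁴, (a²b³)²¹ = a², (a²b³)²² = a⁴b³, (a²b³)²³ = ab⁶, (a²b³)²⁴ = a³b², (a²b³)²⁵ = b⁵, (a²b³)²⁶ = a²b, (a²b³)²⁷ = a⁴b⁴, (a²b³)²⁸ = a, (a²b³)²⁹ = a³b³, (a²b³)³⁰ = b⁶, (a²b³)³¹ = a²b², (a²b³)³² = a⁴b⁵, (a²b³)³³ = ab, (a²b³)³⁴ = a³b⁴, (a²b³)³⁵ = e.
So |⟨a²b³⟩| = ord(a²b³) = 35. With |G| = 35, by Lagrange [G : ⟨a²b³⟩] = 35/35 = 1.

Answer: 1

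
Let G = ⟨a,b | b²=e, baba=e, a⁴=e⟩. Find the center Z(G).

An element z ∈ Z(G) iff z commutes with every generator.
For example a² is central: (a²)·a = a³ = a·(a²); (a²)·b = a²b = b·(a²).
Whereas a ∉ Z(G) since a·b = ab ≠ a³b = b·a.
Checking each of the 8 elements this way gives Z(G) = {e, a²}, of order 2.

Answer: {e, a²}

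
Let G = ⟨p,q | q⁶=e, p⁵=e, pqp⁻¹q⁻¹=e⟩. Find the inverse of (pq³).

The order of (pq³) is 10 (smallest k with (pq³)ᵏ = e), so (pq³)⁻¹ = (pq³)⁹ = p⁴q³.
Check: (pq³) · (p⁴q³) → (pq³) · p⁴ = q³;   (q³) · q³ = e, giving e as required.

Answer: p⁴q³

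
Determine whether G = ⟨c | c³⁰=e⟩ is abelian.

G has a single generator, so G is cyclic and hence abelian.

Answer: Yes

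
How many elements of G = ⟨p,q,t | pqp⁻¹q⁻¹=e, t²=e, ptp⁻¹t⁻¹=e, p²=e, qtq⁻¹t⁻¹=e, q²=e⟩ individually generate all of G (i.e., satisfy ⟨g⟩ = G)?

⟨g⟩ = G would require ord(g) = |G| = 8, but the maximum element order in G is 2 < 8. So G is not cyclic and no single element generates it: the count is 0.

Answer: 0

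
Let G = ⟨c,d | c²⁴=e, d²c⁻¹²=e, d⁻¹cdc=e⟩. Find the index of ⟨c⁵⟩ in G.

First find ord(c⁵) by computing successive powers:
  (c⁵)¹ = c⁵, (c⁵)² = c¹⁰, (c⁵)³ = c¹⁵, (c⁵)⁴ = c²⁰, (c⁵)⁵ = c, (c⁵)⁶ = c⁶, (c⁵)⁷ = c¹¹, (c⁵)⁸ = c¹⁶, (c⁵)⁹ = c²¹, (c⁵)¹⁰ = c², (c⁵)¹¹ = c⁷, (c⁵)¹² = c¹², (c⁵)¹³ = c¹⁷, (c⁵)¹⁴ = c²², (c⁵)¹⁵ = c³, (c⁵)¹⁶ = c⁸, (c⁵)¹⁷ = c¹³, (c⁵)¹⁸ = c¹⁸, (c⁵)¹⁹ = c²³, (c⁵)²⁰ = c⁴, (c⁵)²¹ = c⁹, (c⁵)²² = c¹⁴, (c⁵)²³ = c¹⁹, (c⁵)²⁴ = e.
So |⟨c⁵⟩| = ord(c⁵) = 24. With |G| = 48, by Lagrange [G : ⟨c⁵⟩] = 48/24 = 2.

Answer: 2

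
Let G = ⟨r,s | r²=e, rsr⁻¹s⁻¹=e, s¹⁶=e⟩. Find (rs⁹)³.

Compute successive powers of (rs⁹), reducing at each step:
  (rs⁹)²: (rs⁹) · r = s⁹;   (s⁹) · s⁹ = s²
  (rs⁹)³: (s²) · r = rs²;   (rs²) · s⁹ = rs¹¹

Answer: rs¹¹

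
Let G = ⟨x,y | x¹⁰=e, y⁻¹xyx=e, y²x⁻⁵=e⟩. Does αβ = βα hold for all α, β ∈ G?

x·y = xy but y·x = x⁴y⁻¹, so x·y ≠ y·x and G is not abelian.

Answer: No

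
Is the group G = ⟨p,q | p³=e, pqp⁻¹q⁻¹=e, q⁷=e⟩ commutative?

Each pair of generators commutes: p·q = pq = q·p. Since the generators pairwise commute, every element of G commutes with every other, so G is abelian.

Answer: Yes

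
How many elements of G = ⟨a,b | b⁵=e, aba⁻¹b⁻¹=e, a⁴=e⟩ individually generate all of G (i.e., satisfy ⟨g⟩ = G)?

G is cyclic of order 20. An element generates G iff its order is 20, and a cyclic group of order 20 has exactly φ(20) = 8 such elements.

Answer: 8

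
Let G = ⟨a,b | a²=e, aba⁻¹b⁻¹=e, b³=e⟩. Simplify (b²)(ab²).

Compute (b²) · (ab²) by multiplying left to right and reducing via the relations at each step:
  (b²) · a = ab²
  (ab²) · b² = ab

Answer: ab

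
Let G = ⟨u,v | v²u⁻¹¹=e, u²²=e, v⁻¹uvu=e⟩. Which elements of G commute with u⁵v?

⟨u⁵v⟩ ⊆ C_G(u⁵v) since powers of u⁵v commute with u⁵v; so |C_G(u⁵v)| ≥ |⟨u⁵v⟩| = 4.
By orbit–stabilizer, |C_G(u⁵v)| = |G| / |conj. class of u⁵v| = 44 / 11 = 4.
The 4 elements commuting with u⁵v are {e, u¹¹, u⁵v, u⁵v⁻¹}.

Answer: {e, u¹¹, u⁵v, u⁵v⁻¹}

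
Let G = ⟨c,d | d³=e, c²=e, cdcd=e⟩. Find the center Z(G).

An element z ∈ Z(G) iff z commutes with every generator.
For example e is central: e·c = c = c·e; e·d = d = d·e.
Whereas c ∉ Z(G) since c·d = cd ≠ cd² = d·c.
Checking each of the 6 elements this way gives Z(G) = {e}, of order 1.

Answer: {e}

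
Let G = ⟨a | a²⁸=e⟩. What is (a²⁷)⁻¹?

The order of (a²⁷) is 28 (smallest k with (a²⁷)ᵏ = e), so (a²⁷)⁻¹ = (a²⁷)²⁷ = a.
Check: (a²⁷) · a → (a²⁷) · a = e, giving e as required.

Answer: a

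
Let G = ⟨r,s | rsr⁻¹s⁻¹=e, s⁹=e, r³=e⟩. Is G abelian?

Each pair of generators commutes: r·s = rs = s·r. Since the generators pairwise commute, every element of G commutes with every other, so G is abelian.

Answer: Yes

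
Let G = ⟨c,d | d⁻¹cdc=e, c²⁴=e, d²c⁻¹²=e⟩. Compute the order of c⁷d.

Compute successive powers until reaching e:
  (c⁷d)¹ = c⁷d, (c⁷d)² = c¹², (c⁷d)³ = c⁷d⁻¹, (c⁷d)⁴ = e.
The smallest positive k with (c⁷d)ᵏ = e is 4.

Answer: 4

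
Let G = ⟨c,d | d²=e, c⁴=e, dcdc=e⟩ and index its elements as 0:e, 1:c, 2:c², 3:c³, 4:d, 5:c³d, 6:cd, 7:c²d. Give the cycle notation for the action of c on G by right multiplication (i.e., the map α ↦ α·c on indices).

(0 1 2 3)(4 5 7 6)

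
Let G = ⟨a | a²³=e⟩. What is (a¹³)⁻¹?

The order of (a¹³) is 23 (smallest k with (a¹³)ᵏ = e), so (a¹³)⁻¹ = (a¹³)²² = a¹⁰.
Check: (a¹³) · (a¹⁰) → (a¹³) · a¹⁰ = e, giving e as required.

Answer: a¹⁰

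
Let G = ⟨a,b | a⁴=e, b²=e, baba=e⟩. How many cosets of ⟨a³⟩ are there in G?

First find ord(a³) by computing successive powers:
  (a³)¹ = a³, (a³)² = a², (a³)³ = a, (a³)⁴ = e.
So |⟨a³⟩| = ord(a³) = 4. With |G| = 8, by Lagrange [G : ⟨a³⟩] = 8/4 = 2.

Answer: 2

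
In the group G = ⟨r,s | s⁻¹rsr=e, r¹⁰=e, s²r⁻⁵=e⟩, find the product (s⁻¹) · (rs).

Compute (s⁻¹) · (rs) by multiplying left to right and reducing via the relations at each step:
  (s⁻¹) · r = r⁴s
  (r⁴s) · s = r⁹

Answer: r⁹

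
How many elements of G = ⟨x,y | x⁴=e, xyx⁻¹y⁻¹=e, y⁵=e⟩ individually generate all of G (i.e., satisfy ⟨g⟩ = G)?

G is cyclic of order 20. An element generates G iff its order is 20, and a cyclic group of order 20 has exactly φ(20) = 8 such elements.

Answer: 8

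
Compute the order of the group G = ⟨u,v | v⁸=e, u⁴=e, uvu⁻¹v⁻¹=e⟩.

Enumerate words in the generators, reducing via the relations: the distinct elements are
  {e, u, v, uv, u², u³, v², v³, v⁴, v⁵, v⁶, v⁷, uv², uv³, uv⁴, uv⁵, uv⁶, uv⁷, u²v, u³v, u²v², u²v³, u²v⁴, u²v⁵, u²v⁶, u²v⁷, u³v², u³v³, u³v⁴, u³v⁵, u³v⁶, u³v⁷}.
No further products give new elements, so |G| = 32.

Answer: 32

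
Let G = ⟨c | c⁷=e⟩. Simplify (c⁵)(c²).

Compute (c⁵) · (c²) by multiplying left to right and reducing via the relations at each step:
  (c⁵) · c² = e

Answer: e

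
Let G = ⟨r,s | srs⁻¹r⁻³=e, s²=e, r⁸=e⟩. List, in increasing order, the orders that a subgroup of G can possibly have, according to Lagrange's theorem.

|G| = 16 = 2⁴. By Lagrange's theorem the order of any subgroup divides 16; the divisors of 16 are 1, 2, 4, 8, 16.

Answer: 1, 2, 4, 8, 16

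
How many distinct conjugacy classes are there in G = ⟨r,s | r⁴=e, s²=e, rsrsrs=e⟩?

The conjugacy classes (representative and size) are:
  [e] (size 1), [r³] (size 6), [r²sr²s] (size 3), [rsr³] (size 6), [sr³] (size 8).
Class equation: 1 + 6 + 3 + 6 + 8 = 24 = |G|. So G has 5 conjugacy classes.

Answer: 5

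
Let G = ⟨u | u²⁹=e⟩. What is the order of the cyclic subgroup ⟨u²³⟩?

|⟨u²³⟩| equals the order of u²³. Compute successive powers until reaching e:
  (u²³)¹ = u²³, (u²³)² = u¹⁷, (u²³)³ = u¹¹, (u²³)⁴ = u⁵, (u²³)⁵ = u²⁸, (u²³)⁶ = u²², (u²³)⁷ = u¹⁶, (u²³)⁸ = u¹⁰, (u²³)⁹ = u⁴, (u²³)¹⁰ = u²⁷, (u²³)¹¹ = u²¹, (u²³)¹² = u¹⁵, (u²³)¹³ = u⁹, (u²³)¹⁴ = u³, (u²³)¹⁵ = u²⁶, (u²³)¹⁶ = u²⁰, (u²³)¹⁷ = u¹⁴, (u²³)¹⁸ = u⁸, (u²³)¹⁹ = u², (u²³)²⁰ = u²⁵, (u²³)²¹ = u¹⁹, (u²³)²² = u¹³, (u²³)²³ = u⁷, (u²³)²⁴ = u, (u²³)²⁵ = u²⁴, (u²³)²⁶ = u¹⁸, (u²³)²⁷ = u¹², (u²³)²⁸ = u⁶, (u²³)²⁹ = e.
The smallest positive k with (u²³)ᵏ = e is 29, so |⟨u²³⟩| = 29.

Answer: 29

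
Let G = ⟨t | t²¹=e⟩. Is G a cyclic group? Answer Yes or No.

|G| = 21. The element t has order 21 (its powers give 21 distinct elements), so ⟨t⟩ = G and G is cyclic.

Answer: Yes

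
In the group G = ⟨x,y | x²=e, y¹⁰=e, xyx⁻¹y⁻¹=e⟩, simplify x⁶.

Compute successive powers of x, reducing at each step:
  x²: x · x = e
  x³: e · x = x
  x⁴: x · x = e
  x⁵: e · x = x
  x⁶: x · x = e

Answer: e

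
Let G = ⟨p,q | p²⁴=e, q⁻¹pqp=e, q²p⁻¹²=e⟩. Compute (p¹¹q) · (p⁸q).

Compute (p¹¹q) · (p⁸q) by multiplying left to right and reducing via the relations at each step:
  (p¹¹q) · p⁸ = p³q
  (p³q) · q = p¹⁵

Answer: p¹⁵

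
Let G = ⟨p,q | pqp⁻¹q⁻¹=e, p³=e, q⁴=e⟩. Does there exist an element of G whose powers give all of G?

|G| = 12. The element pq has order 12 (its powers give 12 distinct elements), so ⟨pq⟩ = G and G is cyclic.

Answer: Yes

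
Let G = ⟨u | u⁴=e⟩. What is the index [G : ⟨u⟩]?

First find ord(u) by computing successive powers:
  u¹ = u, u² = u², u³ = u³, u⁴ = e.
So |⟨u⟩| = ord(u) = 4. With |G| = 4, by Lagrange [G : ⟨u⟩] = 4/4 = 1.

Answer: 1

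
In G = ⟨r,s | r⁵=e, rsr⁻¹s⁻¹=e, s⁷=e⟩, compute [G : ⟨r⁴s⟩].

First find ord(r⁴s) by computing successive powers:
  (r⁴s)¹ = r⁴s, (r⁴s)² = r³s², (r⁴s)³ = r²s³, (r⁴s)⁴ = rs⁴, (r⁴s)⁵ = s⁵, (r⁴s)⁶ = r⁴s⁶, (r⁴s)⁷ = r³, (r⁴s)⁸ = r²s, (r⁴s)⁹ = rs², (r⁴s)¹⁰ = s³, (r⁴s)¹¹ = r⁴s⁴, (r⁴s)¹² = r³s⁵, (r⁴s)¹³ = r²s⁶, (r⁴s)¹⁴ = r, (r⁴s)¹⁵ = s, (r⁴s)¹⁶ = r⁴s², (r⁴s)¹⁷ = r³s³, (r⁴s)¹⁸ = r²s⁴, (r⁴s)¹⁹ = rs⁵, (r⁴s)²⁰ = s⁶, (r⁴s)²¹ = r⁴, (r⁴s)²² = r³s, (r⁴s)²³ = r²s², (r⁴s)²⁴ = rs³, (r⁴s)²⁵ = s⁴, (r⁴s)²⁶ = r⁴s⁵, (r⁴s)²⁷ = r³s⁶, (r⁴s)²⁸ = r², (r⁴s)²⁹ = rs, (r⁴s)³⁰ = s², (r⁴s)³¹ = r⁴s³, (r⁴s)³² = r³s⁴, (r⁴s)³³ = r²s⁵, (r⁴s)³⁴ = rs⁶, (r⁴s)³⁵ = e.
So |⟨r⁴s⟩| = ord(r⁴s) = 35. With |G| = 35, by Lagrange [G : ⟨r⁴s⟩] = 35/35 = 1.

Answer: 1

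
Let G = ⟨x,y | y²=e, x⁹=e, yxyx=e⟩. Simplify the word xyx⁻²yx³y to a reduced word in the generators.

Multiply left to right, reducing at each step:
  x · y = xy
  (xy) · x⁻² = x³y
  (x³y) · y = x³
  (x³) · x³ = x⁶
  (x⁶) · y = x⁶y

Answer: x⁶y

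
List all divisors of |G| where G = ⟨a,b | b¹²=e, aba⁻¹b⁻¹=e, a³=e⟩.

|G| = 36 = 2² · 3². By Lagrange's theorem the order of any subgroup divides 36; the divisors of 36 are 1, 2, 3, 4, 6, 9, 12, 18, 36.

Answer: 1, 2, 3, 4, 6, 9, 12, 18, 36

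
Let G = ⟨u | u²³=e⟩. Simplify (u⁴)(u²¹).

Compute (u⁴) · (u²¹) by multiplying left to right and reducing via the relations at each step:
  (u⁴) · u²¹ = u²

Answer: u²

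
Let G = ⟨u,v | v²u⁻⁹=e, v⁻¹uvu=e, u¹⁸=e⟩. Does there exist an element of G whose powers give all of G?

Every cyclic group is abelian. But u·v = uv while v·u = u⁸v⁻¹, so u·v ≠ v·u and G is not abelian. Hence G is not cyclic.

Answer: No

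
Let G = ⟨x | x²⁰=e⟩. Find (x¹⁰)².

Compute successive powers of (x¹⁰), reducing at each step:
  (x¹⁰)²: (x¹⁰) · x¹⁰ = e

Answer: e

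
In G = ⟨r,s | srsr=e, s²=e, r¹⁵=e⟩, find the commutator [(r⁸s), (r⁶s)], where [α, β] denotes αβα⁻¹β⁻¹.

[(r⁸s), (r⁶s)] = (r⁸s)·(r⁶s)·(r⁸s)⁻¹·(r⁶s)⁻¹.
  (r⁸s) · (r⁶s) = r²
  (r²) · (r⁸s) = r¹⁰s
  (r¹⁰s) · (r⁶s) = r⁴

Answer: r⁴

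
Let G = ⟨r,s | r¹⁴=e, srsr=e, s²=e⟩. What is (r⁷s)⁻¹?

The order of (r⁷s) is 2 (smallest k with (r⁷s)ᵏ = e), so (r⁷s)⁻¹ = (r⁷s)¹ = r⁷s.
Check: (r⁷s) · (r⁷s) → (r⁷s) · r⁷ = s;   s · s = e, giving e as required.

Answer: r⁷s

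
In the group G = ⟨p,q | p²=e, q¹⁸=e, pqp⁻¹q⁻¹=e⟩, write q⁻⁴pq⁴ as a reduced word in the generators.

Multiply left to right, reducing at each step:
  (q¹⁴) · p = pq¹⁴
  (pq¹⁴) · q⁴ = p

Answer: p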